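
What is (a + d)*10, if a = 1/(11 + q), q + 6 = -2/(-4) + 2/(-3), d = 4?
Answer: 1220/29 ≈ 42.069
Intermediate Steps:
q = -37/6 (q = -6 + (-2/(-4) + 2/(-3)) = -6 + (-2*(-¼) + 2*(-⅓)) = -6 + (½ - ⅔) = -6 - ⅙ = -37/6 ≈ -6.1667)
a = 6/29 (a = 1/(11 - 37/6) = 1/(29/6) = 6/29 ≈ 0.20690)
(a + d)*10 = (6/29 + 4)*10 = (122/29)*10 = 1220/29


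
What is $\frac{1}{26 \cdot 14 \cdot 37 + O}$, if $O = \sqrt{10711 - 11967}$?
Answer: $\frac{3367}{45347070} - \frac{i \sqrt{314}}{90694140} \approx 7.425 \cdot 10^{-5} - 1.9538 \cdot 10^{-7} i$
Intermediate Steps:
$O = 2 i \sqrt{314}$ ($O = \sqrt{-1256} = 2 i \sqrt{314} \approx 35.44 i$)
$\frac{1}{26 \cdot 14 \cdot 37 + O} = \frac{1}{26 \cdot 14 \cdot 37 + 2 i \sqrt{314}} = \frac{1}{364 \cdot 37 + 2 i \sqrt{314}} = \frac{1}{13468 + 2 i \sqrt{314}}$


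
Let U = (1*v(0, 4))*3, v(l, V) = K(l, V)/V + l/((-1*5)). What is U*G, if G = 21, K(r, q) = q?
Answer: 63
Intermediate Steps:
v(l, V) = 1 - l/5 (v(l, V) = V/V + l/((-1*5)) = 1 + l/(-5) = 1 + l*(-⅕) = 1 - l/5)
U = 3 (U = (1*(1 - ⅕*0))*3 = (1*(1 + 0))*3 = (1*1)*3 = 1*3 = 3)
U*G = 3*21 = 63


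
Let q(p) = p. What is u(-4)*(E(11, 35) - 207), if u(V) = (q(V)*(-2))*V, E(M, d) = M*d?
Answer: -5696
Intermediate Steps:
u(V) = -2*V² (u(V) = (V*(-2))*V = (-2*V)*V = -2*V²)
u(-4)*(E(11, 35) - 207) = (-2*(-4)²)*(11*35 - 207) = (-2*16)*(385 - 207) = -32*178 = -5696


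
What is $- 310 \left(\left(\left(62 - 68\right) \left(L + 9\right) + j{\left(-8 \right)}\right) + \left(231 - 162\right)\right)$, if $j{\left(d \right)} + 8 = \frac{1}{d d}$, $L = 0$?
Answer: $- \frac{69595}{32} \approx -2174.8$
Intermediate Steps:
$j{\left(d \right)} = -8 + \frac{1}{d^{2}}$ ($j{\left(d \right)} = -8 + \frac{1}{d d} = -8 + \frac{1}{d^{2}}$)
$- 310 \left(\left(\left(62 - 68\right) \left(L + 9\right) + j{\left(-8 \right)}\right) + \left(231 - 162\right)\right) = - 310 \left(\left(\left(62 - 68\right) \left(0 + 9\right) - \left(8 - \frac{1}{64}\right)\right) + \left(231 - 162\right)\right) = - 310 \left(\left(\left(-6\right) 9 + \left(-8 + \frac{1}{64}\right)\right) + 69\right) = - 310 \left(\left(-54 - \frac{511}{64}\right) + 69\right) = - 310 \left(- \frac{3967}{64} + 69\right) = \left(-310\right) \frac{449}{64} = - \frac{69595}{32}$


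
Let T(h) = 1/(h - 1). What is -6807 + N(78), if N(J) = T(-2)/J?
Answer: -1592839/234 ≈ -6807.0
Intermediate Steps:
T(h) = 1/(-1 + h)
N(J) = -1/(3*J) (N(J) = 1/((-1 - 2)*J) = 1/((-3)*J) = -1/(3*J))
-6807 + N(78) = -6807 - 1/3/78 = -6807 - 1/3*1/78 = -6807 - 1/234 = -1592839/234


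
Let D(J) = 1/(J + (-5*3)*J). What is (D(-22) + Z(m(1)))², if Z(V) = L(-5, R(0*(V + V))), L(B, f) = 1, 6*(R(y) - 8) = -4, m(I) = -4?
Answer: 95481/94864 ≈ 1.0065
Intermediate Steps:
R(y) = 22/3 (R(y) = 8 + (⅙)*(-4) = 8 - ⅔ = 22/3)
D(J) = -1/(14*J) (D(J) = 1/(J - 15*J) = 1/(-14*J) = -1/(14*J))
Z(V) = 1
(D(-22) + Z(m(1)))² = (-1/14/(-22) + 1)² = (-1/14*(-1/22) + 1)² = (1/308 + 1)² = (309/308)² = 95481/94864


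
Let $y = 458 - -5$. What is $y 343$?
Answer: $158809$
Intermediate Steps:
$y = 463$ ($y = 458 + 5 = 463$)
$y 343 = 463 \cdot 343 = 158809$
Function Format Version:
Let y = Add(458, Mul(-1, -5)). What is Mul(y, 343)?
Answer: 158809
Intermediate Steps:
y = 463 (y = Add(458, 5) = 463)
Mul(y, 343) = Mul(463, 343) = 158809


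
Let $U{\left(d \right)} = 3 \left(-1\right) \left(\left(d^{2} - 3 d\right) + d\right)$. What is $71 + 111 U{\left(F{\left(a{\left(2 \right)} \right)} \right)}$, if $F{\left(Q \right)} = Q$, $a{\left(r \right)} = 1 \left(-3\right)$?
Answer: $-4924$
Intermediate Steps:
$a{\left(r \right)} = -3$
$U{\left(d \right)} = - 3 d^{2} + 6 d$ ($U{\left(d \right)} = - 3 \left(d^{2} - 2 d\right) = - 3 d^{2} + 6 d$)
$71 + 111 U{\left(F{\left(a{\left(2 \right)} \right)} \right)} = 71 + 111 \cdot 3 \left(-3\right) \left(2 - -3\right) = 71 + 111 \cdot 3 \left(-3\right) \left(2 + 3\right) = 71 + 111 \cdot 3 \left(-3\right) 5 = 71 + 111 \left(-45\right) = 71 - 4995 = -4924$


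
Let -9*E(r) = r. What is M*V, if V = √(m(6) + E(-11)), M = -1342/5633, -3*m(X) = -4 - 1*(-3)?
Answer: -1342*√14/16899 ≈ -0.29714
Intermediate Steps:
E(r) = -r/9
m(X) = ⅓ (m(X) = -(-4 - 1*(-3))/3 = -(-4 + 3)/3 = -⅓*(-1) = ⅓)
M = -1342/5633 (M = -1342*1/5633 = -1342/5633 ≈ -0.23824)
V = √14/3 (V = √(⅓ - ⅑*(-11)) = √(⅓ + 11/9) = √(14/9) = √14/3 ≈ 1.2472)
M*V = -1342*√14/16899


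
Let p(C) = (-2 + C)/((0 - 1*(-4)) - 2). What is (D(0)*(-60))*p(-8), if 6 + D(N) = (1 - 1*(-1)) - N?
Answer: -1200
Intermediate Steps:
D(N) = -4 - N (D(N) = -6 + ((1 - 1*(-1)) - N) = -6 + ((1 + 1) - N) = -6 + (2 - N) = -4 - N)
p(C) = -1 + C/2 (p(C) = (-2 + C)/((0 + 4) - 2) = (-2 + C)/(4 - 2) = (-2 + C)/2 = (-2 + C)*(½) = -1 + C/2)
(D(0)*(-60))*p(-8) = ((-4 - 1*0)*(-60))*(-1 + (½)*(-8)) = ((-4 + 0)*(-60))*(-1 - 4) = -4*(-60)*(-5) = 240*(-5) = -1200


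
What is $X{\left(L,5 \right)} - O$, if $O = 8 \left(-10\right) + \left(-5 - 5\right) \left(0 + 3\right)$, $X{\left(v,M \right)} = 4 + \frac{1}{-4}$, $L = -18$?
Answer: $\frac{455}{4} \approx 113.75$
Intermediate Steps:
$X{\left(v,M \right)} = \frac{15}{4}$ ($X{\left(v,M \right)} = 4 - \frac{1}{4} = \frac{15}{4}$)
$O = -110$ ($O = -80 - 30 = -110$)
$X{\left(L,5 \right)} - O = \frac{15}{4} - -110 = \frac{15}{4} + 110 = \frac{455}{4}$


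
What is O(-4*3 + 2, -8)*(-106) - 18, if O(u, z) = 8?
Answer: -866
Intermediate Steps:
O(-4*3 + 2, -8)*(-106) - 18 = 8*(-106) - 18 = -848 - 18 = -866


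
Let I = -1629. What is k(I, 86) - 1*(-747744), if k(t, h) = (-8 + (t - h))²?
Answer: 3716473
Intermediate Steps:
k(t, h) = (-8 + t - h)²
k(I, 86) - 1*(-747744) = (8 + 86 - 1*(-1629))² - 1*(-747744) = (8 + 86 + 1629)² + 747744 = 1723² + 747744 = 2968729 + 747744 = 3716473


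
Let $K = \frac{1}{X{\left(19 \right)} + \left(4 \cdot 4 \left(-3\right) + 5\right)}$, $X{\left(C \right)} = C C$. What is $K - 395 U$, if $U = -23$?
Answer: $\frac{2889031}{318} \approx 9085.0$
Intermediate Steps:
$X{\left(C \right)} = C^{2}$
$K = \frac{1}{318}$ ($K = \frac{1}{19^{2} + \left(4 \cdot 4 \left(-3\right) + 5\right)} = \frac{1}{361 + \left(16 \left(-3\right) + 5\right)} = \frac{1}{361 + \left(-48 + 5\right)} = \frac{1}{361 - 43} = \frac{1}{318} \approx 0.0031447$)
$K - 395 U = \frac{1}{318} - -9085 = \frac{1}{318} + 9085 = \frac{2889031}{318}$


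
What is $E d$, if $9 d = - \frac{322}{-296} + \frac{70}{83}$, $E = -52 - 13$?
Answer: $- \frac{1541995}{110556} \approx -13.948$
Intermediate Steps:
$E = -65$ ($E = -52 - 13 = -65$)
$d = \frac{23723}{110556}$ ($d = \frac{- \frac{322}{-296} + \frac{70}{83}}{9} = \frac{\left(-322\right) \left(- \frac{1}{296}\right) + 70 \cdot \frac{1}{83}}{9} = \frac{\frac{161}{148} + \frac{70}{83}}{9} = \frac{1}{9} \cdot \frac{23723}{12284} = \frac{23723}{110556} \approx 0.21458$)
$E d = \left(-65\right) \frac{23723}{110556} = - \frac{1541995}{110556}$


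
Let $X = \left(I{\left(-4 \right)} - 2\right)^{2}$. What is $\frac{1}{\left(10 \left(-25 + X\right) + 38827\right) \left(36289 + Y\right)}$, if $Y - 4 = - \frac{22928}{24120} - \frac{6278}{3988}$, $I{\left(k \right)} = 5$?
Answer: $\frac{2003970}{2812058486780749} \approx 7.1263 \cdot 10^{-10}$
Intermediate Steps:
$Y = \frac{8868751}{6011910}$ ($Y = 4 - \left(\frac{2866}{3015} + \frac{3139}{1994}\right) = 4 - \frac{15178889}{6011910} = \frac{8868751}{6011910} \approx 1.4752$)
$X = 9$ ($X = \left(5 - 2\right)^{2} = 3^{2} = 9$)
$\frac{1}{\left(10 \left(-25 + X\right) + 38827\right) \left(36289 + Y\right)} = \frac{1}{\left(10 \left(-25 + 9\right) + 38827\right) \left(36289 + \frac{8868751}{6011910}\right)} = \frac{1}{\left(10 \left(-16\right) + 38827\right) \frac{218175070741}{6011910}} = \frac{1}{\left(-160 + 38827\right) \frac{218175070741}{6011910}} = \frac{1}{38667 \cdot \frac{218175070741}{6011910}} = \frac{1}{\frac{2812058486780749}{2003970}} = \frac{2003970}{2812058486780749}$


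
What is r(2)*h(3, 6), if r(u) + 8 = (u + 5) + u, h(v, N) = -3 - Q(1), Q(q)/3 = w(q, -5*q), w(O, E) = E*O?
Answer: 12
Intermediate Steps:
Q(q) = -15*q**2 (Q(q) = 3*((-5*q)*q) = 3*(-5*q**2) = -15*q**2)
h(v, N) = 12 (h(v, N) = -3 - (-15)*1**2 = -3 - (-15) = -3 - 1*(-15) = -3 + 15 = 12)
r(u) = -3 + 2*u (r(u) = -8 + ((u + 5) + u) = -8 + ((5 + u) + u) = -8 + (5 + 2*u) = -3 + 2*u)
r(2)*h(3, 6) = (-3 + 2*2)*12 = (-3 + 4)*12 = 1*12 = 12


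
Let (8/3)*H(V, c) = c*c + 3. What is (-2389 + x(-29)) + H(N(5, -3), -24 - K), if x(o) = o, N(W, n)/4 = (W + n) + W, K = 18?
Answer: -14043/8 ≈ -1755.4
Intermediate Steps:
N(W, n) = 4*n + 8*W (N(W, n) = 4*((W + n) + W) = 4*(n + 2*W) = 4*n + 8*W)
H(V, c) = 9/8 + 3*c²/8 (H(V, c) = 3*(c*c + 3)/8 = 3*(c² + 3)/8 = 3*(3 + c²)/8 = 9/8 + 3*c²/8)
(-2389 + x(-29)) + H(N(5, -3), -24 - K) = (-2389 - 29) + (9/8 + 3*(-24 - 1*18)²/8) = -2418 + (9/8 + 3*(-24 - 18)²/8) = -2418 + (9/8 + (3/8)*(-42)²) = -2418 + (9/8 + (3/8)*1764) = -2418 + (9/8 + 1323/2) = -2418 + 5301/8 = -14043/8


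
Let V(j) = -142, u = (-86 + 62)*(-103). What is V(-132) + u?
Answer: 2330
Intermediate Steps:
u = 2472 (u = -24*(-103) = 2472)
V(-132) + u = -142 + 2472 = 2330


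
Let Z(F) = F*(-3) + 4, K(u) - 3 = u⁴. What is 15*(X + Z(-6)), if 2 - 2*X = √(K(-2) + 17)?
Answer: 300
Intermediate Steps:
K(u) = 3 + u⁴
Z(F) = 4 - 3*F (Z(F) = -3*F + 4 = 4 - 3*F)
X = -2 (X = 1 - √((3 + (-2)⁴) + 17)/2 = 1 - √((3 + 16) + 17)/2 = 1 - √(19 + 17)/2 = 1 - √36/2 = 1 - ½*6 = 1 - 3 = -2)
15*(X + Z(-6)) = 15*(-2 + (4 - 3*(-6))) = 15*(-2 + (4 + 18)) = 15*(-2 + 22) = 15*20 = 300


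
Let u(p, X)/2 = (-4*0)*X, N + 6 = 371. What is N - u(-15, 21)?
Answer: 365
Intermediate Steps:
N = 365 (N = -6 + 371 = 365)
u(p, X) = 0 (u(p, X) = 2*((-4*0)*X) = 2*(0*X) = 2*0 = 0)
N - u(-15, 21) = 365 - 1*0 = 365 + 0 = 365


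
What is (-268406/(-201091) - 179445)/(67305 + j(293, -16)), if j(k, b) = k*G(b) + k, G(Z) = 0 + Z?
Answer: -36084506089/12650634810 ≈ -2.8524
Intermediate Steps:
G(Z) = Z
j(k, b) = k + b*k (j(k, b) = k*b + k = b*k + k = k + b*k)
(-268406/(-201091) - 179445)/(67305 + j(293, -16)) = (-268406/(-201091) - 179445)/(67305 + 293*(1 - 16)) = (-268406*(-1/201091) - 179445)/(67305 + 293*(-15)) = (268406/201091 - 179445)/(67305 - 4395) = -36084506089/201091/62910 = -36084506089/201091*1/62910 = -36084506089/12650634810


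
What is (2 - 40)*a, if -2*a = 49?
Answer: 931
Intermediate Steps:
a = -49/2 (a = -1/2*49 = -49/2 ≈ -24.500)
(2 - 40)*a = (2 - 40)*(-49/2) = -38*(-49/2) = 931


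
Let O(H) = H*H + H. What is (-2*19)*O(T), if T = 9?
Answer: -3420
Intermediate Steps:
O(H) = H + H**2 (O(H) = H**2 + H = H + H**2)
(-2*19)*O(T) = (-2*19)*(9*(1 + 9)) = -342*10 = -38*90 = -3420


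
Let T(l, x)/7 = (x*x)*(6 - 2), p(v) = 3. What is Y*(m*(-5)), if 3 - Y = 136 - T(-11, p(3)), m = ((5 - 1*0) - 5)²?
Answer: 0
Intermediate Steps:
m = 0 (m = ((5 + 0) - 5)² = (5 - 5)² = 0² = 0)
T(l, x) = 28*x² (T(l, x) = 7*((x*x)*(6 - 2)) = 7*(x²*4) = 7*(4*x²) = 28*x²)
Y = 119 (Y = 3 - (136 - 28*3²) = 3 - (136 - 28*9) = 3 - (136 - 1*252) = 3 - (136 - 252) = 3 - 1*(-116) = 3 + 116 = 119)
Y*(m*(-5)) = 119*(0*(-5)) = 119*0 = 0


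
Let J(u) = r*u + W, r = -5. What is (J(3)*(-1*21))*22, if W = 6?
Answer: 4158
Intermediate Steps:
J(u) = 6 - 5*u (J(u) = -5*u + 6 = 6 - 5*u)
(J(3)*(-1*21))*22 = ((6 - 5*3)*(-1*21))*22 = ((6 - 15)*(-21))*22 = -9*(-21)*22 = 189*22 = 4158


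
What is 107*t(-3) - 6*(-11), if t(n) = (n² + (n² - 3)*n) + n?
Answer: -1218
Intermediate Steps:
t(n) = n + n² + n*(-3 + n²) (t(n) = (n² + (-3 + n²)*n) + n = (n² + n*(-3 + n²)) + n = n + n² + n*(-3 + n²))
107*t(-3) - 6*(-11) = 107*(-3*(-2 - 3 + (-3)²)) - 6*(-11) = 107*(-3*(-2 - 3 + 9)) + 66 = 107*(-3*4) + 66 = 107*(-12) + 66 = -1284 + 66 = -1218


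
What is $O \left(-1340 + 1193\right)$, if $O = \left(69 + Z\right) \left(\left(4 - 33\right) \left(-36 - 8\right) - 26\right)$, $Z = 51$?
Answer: $-22050000$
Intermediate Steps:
$O = 150000$ ($O = \left(69 + 51\right) \left(\left(4 - 33\right) \left(-36 - 8\right) - 26\right) = 120 \left(\left(-29\right) \left(-44\right) - 26\right) = 120 \left(1276 - 26\right) = 120 \cdot 1250 = 150000$)
$O \left(-1340 + 1193\right) = 150000 \left(-1340 + 1193\right) = 150000 \left(-147\right) = -22050000$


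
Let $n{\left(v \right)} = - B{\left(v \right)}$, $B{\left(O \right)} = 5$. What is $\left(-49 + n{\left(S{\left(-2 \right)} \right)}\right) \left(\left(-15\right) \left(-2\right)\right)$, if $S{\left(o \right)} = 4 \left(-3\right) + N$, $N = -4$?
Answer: $-1620$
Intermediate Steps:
$S{\left(o \right)} = -16$ ($S{\left(o \right)} = 4 \left(-3\right) - 4 = -12 - 4 = -16$)
$n{\left(v \right)} = -5$ ($n{\left(v \right)} = \left(-1\right) 5 = -5$)
$\left(-49 + n{\left(S{\left(-2 \right)} \right)}\right) \left(\left(-15\right) \left(-2\right)\right) = \left(-49 - 5\right) \left(\left(-15\right) \left(-2\right)\right) = \left(-54\right) 30 = -1620$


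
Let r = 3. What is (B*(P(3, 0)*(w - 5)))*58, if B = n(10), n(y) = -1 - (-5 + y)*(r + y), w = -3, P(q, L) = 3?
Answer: 91872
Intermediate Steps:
n(y) = -1 - (-5 + y)*(3 + y)
B = -66 (B = 14 - 1*10² + 2*10 = 14 - 1*100 + 20 = 14 - 100 + 20 = -66)
(B*(P(3, 0)*(w - 5)))*58 = -198*(-3 - 5)*58 = -198*(-8)*58 = -66*(-24)*58 = 1584*58 = 91872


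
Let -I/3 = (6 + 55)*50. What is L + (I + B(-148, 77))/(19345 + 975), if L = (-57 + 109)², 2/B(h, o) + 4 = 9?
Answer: 68670163/25400 ≈ 2703.6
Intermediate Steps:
I = -9150 (I = -3*(6 + 55)*50 = -183*50 = -3*3050 = -9150)
B(h, o) = ⅖ (B(h, o) = 2/(-4 + 9) = 2/5 = 2*(⅕) = ⅖)
L = 2704 (L = 52² = 2704)
L + (I + B(-148, 77))/(19345 + 975) = 2704 + (-9150 + ⅖)/(19345 + 975) = 2704 - 45748/5/20320 = 2704 - 45748/5*1/20320 = 2704 - 11437/25400 = 68670163/25400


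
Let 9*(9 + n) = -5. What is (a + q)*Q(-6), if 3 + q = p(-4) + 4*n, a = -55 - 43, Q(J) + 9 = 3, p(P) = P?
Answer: 2578/3 ≈ 859.33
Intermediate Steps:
n = -86/9 (n = -9 + (⅑)*(-5) = -9 - 5/9 = -86/9 ≈ -9.5556)
Q(J) = -6 (Q(J) = -9 + 3 = -6)
a = -98
q = -407/9 (q = -3 + (-4 + 4*(-86/9)) = -3 + (-4 - 344/9) = -3 - 380/9 = -407/9 ≈ -45.222)
(a + q)*Q(-6) = (-98 - 407/9)*(-6) = -1289/9*(-6) = 2578/3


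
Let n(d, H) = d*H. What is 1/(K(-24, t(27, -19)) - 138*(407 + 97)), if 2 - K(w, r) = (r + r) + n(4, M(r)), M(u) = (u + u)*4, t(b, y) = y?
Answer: -1/68904 ≈ -1.4513e-5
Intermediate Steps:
M(u) = 8*u (M(u) = (2*u)*4 = 8*u)
n(d, H) = H*d
K(w, r) = 2 - 34*r (K(w, r) = 2 - ((r + r) + (8*r)*4) = 2 - (2*r + 32*r) = 2 - 34*r)
1/(K(-24, t(27, -19)) - 138*(407 + 97)) = 1/((2 - 34*(-19)) - 138*(407 + 97)) = 1/((2 + 646) - 138*504) = 1/(648 - 69552) = 1/(-68904) = -1/68904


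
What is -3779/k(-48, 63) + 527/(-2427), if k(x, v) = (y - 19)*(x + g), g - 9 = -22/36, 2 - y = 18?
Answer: -178240679/60565785 ≈ -2.9429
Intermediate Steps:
y = -16 (y = 2 - 1*18 = 2 - 18 = -16)
g = 151/18 (g = 9 - 22/36 = 9 - 22*1/36 = 9 - 11/18 = 151/18 ≈ 8.3889)
k(x, v) = -5285/18 - 35*x (k(x, v) = (-16 - 19)*(x + 151/18) = -35*(151/18 + x) = -5285/18 - 35*x)
-3779/k(-48, 63) + 527/(-2427) = -3779/(-5285/18 - 35*(-48)) + 527/(-2427) = -3779/(-5285/18 + 1680) + 527*(-1/2427) = -3779/24955/18 - 527/2427 = -3779*18/24955 - 527/2427 = -68022/24955 - 527/2427 = -178240679/60565785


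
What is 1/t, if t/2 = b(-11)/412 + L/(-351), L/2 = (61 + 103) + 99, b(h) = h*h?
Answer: -72306/174241 ≈ -0.41498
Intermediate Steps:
b(h) = h²
L = 526 (L = 2*((61 + 103) + 99) = 2*(164 + 99) = 2*263 = 526)
t = -174241/72306 (t = 2*((-11)²/412 + 526/(-351)) = 2*(121*(1/412) + 526*(-1/351)) = 2*(121/412 - 526/351) = 2*(-174241/144612) = -174241/72306 ≈ -2.4098)
1/t = 1/(-174241/72306) = -72306/174241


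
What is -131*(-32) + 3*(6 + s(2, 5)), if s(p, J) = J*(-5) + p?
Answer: 4141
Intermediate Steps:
s(p, J) = p - 5*J (s(p, J) = -5*J + p = p - 5*J)
-131*(-32) + 3*(6 + s(2, 5)) = -131*(-32) + 3*(6 + (2 - 5*5)) = 4192 + 3*(6 + (2 - 25)) = 4192 + 3*(6 - 23) = 4192 + 3*(-17) = 4192 - 51 = 4141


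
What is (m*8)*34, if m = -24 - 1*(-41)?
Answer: 4624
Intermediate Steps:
m = 17 (m = -24 + 41 = 17)
(m*8)*34 = (17*8)*34 = 136*34 = 4624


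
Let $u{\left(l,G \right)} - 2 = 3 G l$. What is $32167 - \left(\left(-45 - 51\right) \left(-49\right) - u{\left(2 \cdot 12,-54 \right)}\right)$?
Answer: $23577$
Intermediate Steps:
$u{\left(l,G \right)} = 2 + 3 G l$
$32167 - \left(\left(-45 - 51\right) \left(-49\right) - u{\left(2 \cdot 12,-54 \right)}\right) = 32167 - \left(\left(-45 - 51\right) \left(-49\right) - \left(2 + 3 \left(-54\right) 2 \cdot 12\right)\right) = 32167 - \left(\left(-96\right) \left(-49\right) - \left(2 + 3 \left(-54\right) 24\right)\right) = 32167 - \left(4704 - \left(2 - 3888\right)\right) = 32167 - \left(4704 - -3886\right) = 32167 - \left(4704 + 3886\right) = 32167 - 8590 = 23577$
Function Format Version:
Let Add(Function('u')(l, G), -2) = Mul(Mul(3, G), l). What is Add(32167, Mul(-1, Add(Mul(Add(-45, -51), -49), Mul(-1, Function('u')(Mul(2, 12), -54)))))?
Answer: 23577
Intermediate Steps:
Function('u')(l, G) = Add(2, Mul(3, G, l)) (Function('u')(l, G) = Add(2, Mul(Mul(3, G), l)) = Add(2, Mul(3, G, l)))
Add(32167, Mul(-1, Add(Mul(Add(-45, -51), -49), Mul(-1, Function('u')(Mul(2, 12), -54))))) = Add(32167, Mul(-1, Add(Mul(Add(-45, -51), -49), Mul(-1, Add(2, Mul(3, -54, Mul(2, 12))))))) = Add(32167, Mul(-1, Add(Mul(-96, -49), Mul(-1, Add(2, Mul(3, -54, 24)))))) = Add(32167, Mul(-1, Add(4704, Mul(-1, Add(2, -3888))))) = Add(32167, Mul(-1, Add(4704, Mul(-1, -3886)))) = Add(32167, Mul(-1, Add(4704, 3886))) = Add(32167, Mul(-1, 8590)) = Add(32167, -8590) = 23577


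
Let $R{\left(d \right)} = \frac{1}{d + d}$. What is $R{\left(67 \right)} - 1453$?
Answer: $- \frac{194701}{134} \approx -1453.0$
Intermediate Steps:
$R{\left(d \right)} = \frac{1}{2 d}$
$R{\left(67 \right)} - 1453 = \frac{1}{2 \cdot 67} - 1453 = \frac{1}{2} \cdot \frac{1}{67} - 1453 = \frac{1}{134} - 1453 = - \frac{194701}{134}$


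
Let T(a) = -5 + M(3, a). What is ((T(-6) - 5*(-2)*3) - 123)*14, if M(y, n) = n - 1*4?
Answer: -1512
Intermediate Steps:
M(y, n) = -4 + n (M(y, n) = n - 4 = -4 + n)
T(a) = -9 + a (T(a) = -5 + (-4 + a) = -9 + a)
((T(-6) - 5*(-2)*3) - 123)*14 = (((-9 - 6) - 5*(-2)*3) - 123)*14 = ((-15 - (-10)*3) - 123)*14 = ((-15 - 1*(-30)) - 123)*14 = ((-15 + 30) - 123)*14 = (15 - 123)*14 = -108*14 = -1512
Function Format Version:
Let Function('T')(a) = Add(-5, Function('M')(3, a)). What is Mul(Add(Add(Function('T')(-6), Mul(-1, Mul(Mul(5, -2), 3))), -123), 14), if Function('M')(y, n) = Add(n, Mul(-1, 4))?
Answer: -1512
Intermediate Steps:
Function('M')(y, n) = Add(-4, n) (Function('M')(y, n) = Add(n, -4) = Add(-4, n))
Function('T')(a) = Add(-9, a) (Function('T')(a) = Add(-5, Add(-4, a)) = Add(-9, a))
Mul(Add(Add(Function('T')(-6), Mul(-1, Mul(Mul(5, -2), 3))), -123), 14) = Mul(Add(Add(Add(-9, -6), Mul(-1, Mul(Mul(5, -2), 3))), -123), 14) = Mul(Add(Add(-15, Mul(-1, Mul(-10, 3))), -123), 14) = Mul(Add(Add(-15, Mul(-1, -30)), -123), 14) = Mul(Add(Add(-15, 30), -123), 14) = Mul(Add(15, -123), 14) = Mul(-108, 14) = -1512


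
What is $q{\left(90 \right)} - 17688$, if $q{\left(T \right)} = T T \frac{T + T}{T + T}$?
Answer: $-9588$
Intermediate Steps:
$q{\left(T \right)} = T^{2}$ ($q{\left(T \right)} = T^{2} \frac{2 T}{2 T} = T^{2} \cdot 2 T \frac{1}{2 T} = T^{2} \cdot 1 = T^{2}$)
$q{\left(90 \right)} - 17688 = 90^{2} - 17688 = 8100 - 17688 = -9588$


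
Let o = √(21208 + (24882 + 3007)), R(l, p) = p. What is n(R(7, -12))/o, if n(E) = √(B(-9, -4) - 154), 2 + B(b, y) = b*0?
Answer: 2*I*√1914783/49097 ≈ 0.056368*I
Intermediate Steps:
B(b, y) = -2 (B(b, y) = -2 + b*0 = -2 + 0 = -2)
n(E) = 2*I*√39 (n(E) = √(-2 - 154) = √(-156) = 2*I*√39)
o = √49097 (o = √(21208 + 27889) = √49097 ≈ 221.58)
n(R(7, -12))/o = (2*I*√39)/(√49097) = (2*I*√39)*(√49097/49097) = 2*I*√1914783/49097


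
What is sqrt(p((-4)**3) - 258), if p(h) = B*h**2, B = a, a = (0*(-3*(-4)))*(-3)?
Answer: I*sqrt(258) ≈ 16.062*I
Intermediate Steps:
a = 0 (a = (0*12)*(-3) = 0*(-3) = 0)
B = 0
p(h) = 0 (p(h) = 0*h**2 = 0)
sqrt(p((-4)**3) - 258) = sqrt(0 - 258) = sqrt(-258) = I*sqrt(258)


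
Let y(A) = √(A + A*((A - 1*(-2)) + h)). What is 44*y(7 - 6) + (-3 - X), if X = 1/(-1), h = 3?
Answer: -2 + 44*√7 ≈ 114.41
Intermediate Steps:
X = -1
y(A) = √(A + A*(5 + A)) (y(A) = √(A + A*((A - 1*(-2)) + 3)) = √(A + A*((A + 2) + 3)) = √(A + A*((2 + A) + 3)) = √(A + A*(5 + A)))
44*y(7 - 6) + (-3 - X) = 44*√((7 - 6)*(6 + (7 - 6))) + (-3 - 1*(-1)) = 44*√(1*(6 + 1)) + (-3 + 1) = 44*√(1*7) - 2 = 44*√7 - 2 = -2 + 44*√7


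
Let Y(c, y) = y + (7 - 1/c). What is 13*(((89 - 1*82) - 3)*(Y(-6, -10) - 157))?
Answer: -24934/3 ≈ -8311.3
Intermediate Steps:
Y(c, y) = 7 + y - 1/c
13*(((89 - 1*82) - 3)*(Y(-6, -10) - 157)) = 13*(((89 - 1*82) - 3)*((7 - 10 - 1/(-6)) - 157)) = 13*(((89 - 82) - 3)*((7 - 10 - 1*(-⅙)) - 157)) = 13*((7 - 3)*((7 - 10 + ⅙) - 157)) = 13*(4*(-17/6 - 157)) = 13*(4*(-959/6)) = 13*(-1918/3) = -24934/3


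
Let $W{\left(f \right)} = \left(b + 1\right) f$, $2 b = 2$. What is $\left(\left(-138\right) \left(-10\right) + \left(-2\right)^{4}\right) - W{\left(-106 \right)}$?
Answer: $1608$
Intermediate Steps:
$b = 1$ ($b = \frac{1}{2} \cdot 2 = 1$)
$W{\left(f \right)} = 2 f$ ($W{\left(f \right)} = \left(1 + 1\right) f = 2 f$)
$\left(\left(-138\right) \left(-10\right) + \left(-2\right)^{4}\right) - W{\left(-106 \right)} = \left(\left(-138\right) \left(-10\right) + \left(-2\right)^{4}\right) - 2 \left(-106\right) = \left(1380 + 16\right) - -212 = 1396 + 212 = 1608$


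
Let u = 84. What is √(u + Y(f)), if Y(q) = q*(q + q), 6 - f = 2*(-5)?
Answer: 2*√149 ≈ 24.413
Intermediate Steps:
f = 16 (f = 6 - 2*(-5) = 6 - 1*(-10) = 6 + 10 = 16)
Y(q) = 2*q² (Y(q) = q*(2*q) = 2*q²)
√(u + Y(f)) = √(84 + 2*16²) = √(84 + 2*256) = √(84 + 512) = √596 = 2*√149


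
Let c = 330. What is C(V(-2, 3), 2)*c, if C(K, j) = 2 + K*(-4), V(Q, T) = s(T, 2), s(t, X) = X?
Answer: -1980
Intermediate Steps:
V(Q, T) = 2
C(K, j) = 2 - 4*K
C(V(-2, 3), 2)*c = (2 - 4*2)*330 = (2 - 8)*330 = -6*330 = -1980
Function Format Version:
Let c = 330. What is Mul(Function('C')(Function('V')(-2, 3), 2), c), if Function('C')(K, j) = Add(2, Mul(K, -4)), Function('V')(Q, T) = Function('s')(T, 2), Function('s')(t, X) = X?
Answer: -1980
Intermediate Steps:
Function('V')(Q, T) = 2
Function('C')(K, j) = Add(2, Mul(-4, K))
Mul(Function('C')(Function('V')(-2, 3), 2), c) = Mul(Add(2, Mul(-4, 2)), 330) = Mul(Add(2, -8), 330) = Mul(-6, 330) = -1980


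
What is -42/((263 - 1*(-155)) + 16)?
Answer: -3/31 ≈ -0.096774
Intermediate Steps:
-42/((263 - 1*(-155)) + 16) = -42/((263 + 155) + 16) = -42/(418 + 16) = -42/434 = -42*1/434 = -3/31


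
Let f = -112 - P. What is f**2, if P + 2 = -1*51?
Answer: 3481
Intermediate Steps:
P = -53 (P = -2 - 1*51 = -2 - 51 = -53)
f = -59 (f = -112 - 1*(-53) = -112 + 53 = -59)
f**2 = (-59)**2 = 3481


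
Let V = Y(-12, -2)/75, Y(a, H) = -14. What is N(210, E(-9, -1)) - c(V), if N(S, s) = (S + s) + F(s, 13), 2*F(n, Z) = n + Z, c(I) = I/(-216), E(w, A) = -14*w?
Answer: 3284543/8100 ≈ 405.50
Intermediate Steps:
V = -14/75 ≈ -0.18667
c(I) = -I/216 (c(I) = I*(-1/216) = -I/216)
F(n, Z) = Z/2 + n/2 (F(n, Z) = (n + Z)/2 = (Z + n)/2 = Z/2 + n/2)
N(S, s) = 13/2 + S + 3*s/2 (N(S, s) = (S + s) + ((½)*13 + s/2) = (S + s) + (13/2 + s/2) = 13/2 + S + 3*s/2)
N(210, E(-9, -1)) - c(V) = (13/2 + 210 + 3*(-14*(-9))/2) - (-1)*(-14)/(216*75) = (13/2 + 210 + (3/2)*126) - 1*7/8100 = (13/2 + 210 + 189) - 7/8100 = 811/2 - 7/8100 = 3284543/8100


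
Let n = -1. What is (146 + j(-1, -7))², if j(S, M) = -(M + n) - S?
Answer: 24025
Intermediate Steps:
j(S, M) = 1 - M - S (j(S, M) = -(M - 1) - S = -(-1 + M) - S = (1 - M) - S = 1 - M - S)
(146 + j(-1, -7))² = (146 + (1 - 1*(-7) - 1*(-1)))² = (146 + (1 + 7 + 1))² = (146 + 9)² = 155² = 24025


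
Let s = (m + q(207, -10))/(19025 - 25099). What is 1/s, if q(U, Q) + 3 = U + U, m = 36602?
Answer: -6074/37013 ≈ -0.16410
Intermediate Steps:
q(U, Q) = -3 + 2*U (q(U, Q) = -3 + (U + U) = -3 + 2*U)
s = -37013/6074 (s = (36602 + (-3 + 2*207))/(19025 - 25099) = (36602 + (-3 + 414))/(-6074) = (36602 + 411)*(-1/6074) = 37013*(-1/6074) = -37013/6074 ≈ -6.0937)
1/s = 1/(-37013/6074) = -6074/37013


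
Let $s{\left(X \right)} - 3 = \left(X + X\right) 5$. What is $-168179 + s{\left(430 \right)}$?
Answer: $-163876$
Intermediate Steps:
$s{\left(X \right)} = 3 + 10 X$ ($s{\left(X \right)} = 3 + \left(X + X\right) 5 = 3 + 2 X 5 = 3 + 10 X$)
$-168179 + s{\left(430 \right)} = -168179 + \left(3 + 10 \cdot 430\right) = -168179 + \left(3 + 4300\right) = -168179 + 4303 = -163876$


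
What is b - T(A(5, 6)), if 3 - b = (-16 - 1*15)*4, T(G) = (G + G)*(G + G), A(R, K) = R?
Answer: 27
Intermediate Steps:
T(G) = 4*G**2 (T(G) = (2*G)*(2*G) = 4*G**2)
b = 127 (b = 3 - (-16 - 1*15)*4 = 3 - (-16 - 15)*4 = 3 - (-31)*4 = 3 - 1*(-124) = 3 + 124 = 127)
b - T(A(5, 6)) = 127 - 4*5**2 = 127 - 4*25 = 127 - 1*100 = 127 - 100 = 27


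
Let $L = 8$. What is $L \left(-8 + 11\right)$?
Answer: $24$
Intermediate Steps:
$L \left(-8 + 11\right) = 8 \left(-8 + 11\right) = 8 \cdot 3 = 24$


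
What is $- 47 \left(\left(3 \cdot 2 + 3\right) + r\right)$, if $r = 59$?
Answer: $-3196$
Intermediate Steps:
$- 47 \left(\left(3 \cdot 2 + 3\right) + r\right) = - 47 \left(\left(3 \cdot 2 + 3\right) + 59\right) = - 47 \left(\left(6 + 3\right) + 59\right) = - 47 \left(9 + 59\right) = \left(-47\right) 68 = -3196$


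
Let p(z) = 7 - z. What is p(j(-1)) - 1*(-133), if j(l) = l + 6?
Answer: 135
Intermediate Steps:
j(l) = 6 + l
p(j(-1)) - 1*(-133) = (7 - (6 - 1)) - 1*(-133) = (7 - 1*5) + 133 = (7 - 5) + 133 = 2 + 133 = 135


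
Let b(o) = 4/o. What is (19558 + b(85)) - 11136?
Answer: 715874/85 ≈ 8422.0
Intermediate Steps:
(19558 + b(85)) - 11136 = (19558 + 4/85) - 11136 = 1662434/85 - 11136 = 715874/85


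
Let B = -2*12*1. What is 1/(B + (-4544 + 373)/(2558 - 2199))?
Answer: -359/12787 ≈ -0.028075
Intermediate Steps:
B = -24 (B = -24*1 = -24)
1/(B + (-4544 + 373)/(2558 - 2199)) = 1/(-24 + (-4544 + 373)/(2558 - 2199)) = 1/(-24 - 4171/359) = 1/(-12787/359) = -359/12787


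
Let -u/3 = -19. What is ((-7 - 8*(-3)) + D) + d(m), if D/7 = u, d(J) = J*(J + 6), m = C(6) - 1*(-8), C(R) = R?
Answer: 696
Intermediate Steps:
u = 57 (u = -3*(-19) = 57)
m = 14 (m = 6 - 1*(-8) = 6 + 8 = 14)
d(J) = J*(6 + J)
D = 399 (D = 7*57 = 399)
((-7 - 8*(-3)) + D) + d(m) = ((-7 - 8*(-3)) + 399) + 14*(6 + 14) = ((-7 + 24) + 399) + 14*20 = (17 + 399) + 280 = 416 + 280 = 696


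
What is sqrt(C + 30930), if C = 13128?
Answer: sqrt(44058) ≈ 209.90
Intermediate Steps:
sqrt(C + 30930) = sqrt(13128 + 30930) = sqrt(44058)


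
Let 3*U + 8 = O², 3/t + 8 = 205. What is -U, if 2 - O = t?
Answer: 157591/116427 ≈ 1.3536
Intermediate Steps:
t = 3/197 (t = 3/(-8 + 205) = 3/197 ≈ 0.015228)
O = 391/197 (O = 2 - 1*3/197 = 2 - 3/197 = 391/197 ≈ 1.9848)
U = -157591/116427 (U = -8/3 + (391/197)²/3 = -8/3 + (⅓)*(152881/38809) = -8/3 + 152881/116427 = -157591/116427 ≈ -1.3536)
-U = -1*(-157591/116427) = 157591/116427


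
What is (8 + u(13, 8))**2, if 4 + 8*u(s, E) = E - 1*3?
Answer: 4225/64 ≈ 66.016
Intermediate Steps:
u(s, E) = -7/8 + E/8 (u(s, E) = -1/2 + (E - 1*3)/8 = -1/2 + (E - 3)/8 = -1/2 + (-3 + E)/8 = -1/2 + (-3/8 + E/8) = -7/8 + E/8)
(8 + u(13, 8))**2 = (8 + (-7/8 + (1/8)*8))**2 = (8 + (-7/8 + 1))**2 = (8 + 1/8)**2 = (65/8)**2 = 4225/64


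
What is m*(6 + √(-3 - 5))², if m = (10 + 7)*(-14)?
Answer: -6664 - 5712*I*√2 ≈ -6664.0 - 8078.0*I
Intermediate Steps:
m = -238 (m = 17*(-14) = -238)
m*(6 + √(-3 - 5))² = -238*(6 + √(-3 - 5))² = -238*(6 + √(-8))² = -238*(6 + 2*I*√2)²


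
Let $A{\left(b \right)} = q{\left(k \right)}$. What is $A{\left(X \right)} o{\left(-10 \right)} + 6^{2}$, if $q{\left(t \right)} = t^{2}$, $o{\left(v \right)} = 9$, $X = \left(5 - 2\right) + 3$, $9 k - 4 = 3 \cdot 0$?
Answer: $\frac{340}{9} \approx 37.778$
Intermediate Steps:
$k = \frac{4}{9}$ ($k = \frac{4}{9} + \frac{3 \cdot 0}{9} = \frac{4}{9} + \frac{1}{9} \cdot 0 = \frac{4}{9} + 0 = \frac{4}{9} \approx 0.44444$)
$X = 6$ ($X = 3 + 3 = 6$)
$A{\left(b \right)} = \frac{16}{81}$ ($A{\left(b \right)} = \left(\frac{4}{9}\right)^{2} = \frac{16}{81}$)
$A{\left(X \right)} o{\left(-10 \right)} + 6^{2} = \frac{16}{81} \cdot 9 + 6^{2} = \frac{16}{9} + 36 = \frac{340}{9}$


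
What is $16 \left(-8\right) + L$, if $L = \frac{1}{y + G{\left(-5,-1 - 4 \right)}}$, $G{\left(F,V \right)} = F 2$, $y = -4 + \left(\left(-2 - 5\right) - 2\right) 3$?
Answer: $- \frac{5249}{41} \approx -128.02$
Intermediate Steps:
$y = -31$ ($y = -4 + \left(-7 - 2\right) 3 = -4 - 27 = -31$)
$G{\left(F,V \right)} = 2 F$
$L = - \frac{1}{41}$ ($L = \frac{1}{-31 + 2 \left(-5\right)} = \frac{1}{-31 - 10} = \frac{1}{-41} = - \frac{1}{41} \approx -0.02439$)
$16 \left(-8\right) + L = 16 \left(-8\right) - \frac{1}{41} = -128 - \frac{1}{41} = - \frac{5249}{41}$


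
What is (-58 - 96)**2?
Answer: 23716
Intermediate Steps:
(-58 - 96)**2 = (-154)**2 = 23716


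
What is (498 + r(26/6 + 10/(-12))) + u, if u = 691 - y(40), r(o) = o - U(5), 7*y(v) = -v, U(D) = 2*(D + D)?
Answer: 16495/14 ≈ 1178.2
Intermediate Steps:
U(D) = 4*D (U(D) = 2*(2*D) = 4*D)
y(v) = -v/7 (y(v) = (-v)/7 = -v/7)
r(o) = -20 + o (r(o) = o - 4*5 = o - 1*20 = o - 20 = -20 + o)
u = 4877/7 (u = 691 - (-1)*40/7 = 691 - 1*(-40/7) = 691 + 40/7 = 4877/7 ≈ 696.71)
(498 + r(26/6 + 10/(-12))) + u = (498 + (-20 + (26/6 + 10/(-12)))) + 4877/7 = (498 + (-20 + (26*(⅙) + 10*(-1/12)))) + 4877/7 = (498 + (-20 + (13/3 - ⅚))) + 4877/7 = (498 + (-20 + 7/2)) + 4877/7 = (498 - 33/2) + 4877/7 = 963/2 + 4877/7 = 16495/14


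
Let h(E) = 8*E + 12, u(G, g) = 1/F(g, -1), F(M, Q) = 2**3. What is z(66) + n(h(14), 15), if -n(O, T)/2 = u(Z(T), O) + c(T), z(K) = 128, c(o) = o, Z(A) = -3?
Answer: 391/4 ≈ 97.750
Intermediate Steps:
F(M, Q) = 8
u(G, g) = 1/8
h(E) = 12 + 8*E
n(O, T) = -1/4 - 2*T (n(O, T) = -2*(1/8 + T) = -1/4 - 2*T)
z(66) + n(h(14), 15) = 128 + (-1/4 - 2*15) = 128 + (-1/4 - 30) = 128 - 121/4 = 391/4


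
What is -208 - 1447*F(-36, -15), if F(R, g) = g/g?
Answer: -1655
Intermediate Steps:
F(R, g) = 1
-208 - 1447*F(-36, -15) = -208 - 1447*1 = -208 - 1447 = -1655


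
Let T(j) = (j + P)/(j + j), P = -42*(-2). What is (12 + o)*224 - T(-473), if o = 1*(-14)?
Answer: -424197/946 ≈ -448.41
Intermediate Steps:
o = -14
P = 84
T(j) = (84 + j)/(2*j) (T(j) = (j + 84)/(j + j) = (84 + j)/((2*j)) = (84 + j)*(1/(2*j)) = (84 + j)/(2*j))
(12 + o)*224 - T(-473) = (12 - 14)*224 - (84 - 473)/(2*(-473)) = -2*224 - (-1)*(-389)/(2*473) = -448 - 1*389/946 = -448 - 389/946 = -424197/946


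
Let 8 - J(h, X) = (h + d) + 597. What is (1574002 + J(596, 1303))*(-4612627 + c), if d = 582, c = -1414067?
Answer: -9475379241090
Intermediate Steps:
J(h, X) = -1171 - h (J(h, X) = 8 - ((h + 582) + 597) = 8 - ((582 + h) + 597) = 8 - (1179 + h) = 8 + (-1179 - h) = -1171 - h)
(1574002 + J(596, 1303))*(-4612627 + c) = (1574002 + (-1171 - 1*596))*(-4612627 - 1414067) = (1574002 + (-1171 - 596))*(-6026694) = (1574002 - 1767)*(-6026694) = 1572235*(-6026694) = -9475379241090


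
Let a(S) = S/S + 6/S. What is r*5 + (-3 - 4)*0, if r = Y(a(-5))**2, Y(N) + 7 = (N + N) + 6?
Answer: 49/5 ≈ 9.8000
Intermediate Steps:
a(S) = 1 + 6/S
Y(N) = -1 + 2*N (Y(N) = -7 + ((N + N) + 6) = -7 + (2*N + 6) = -7 + (6 + 2*N) = -1 + 2*N)
r = 49/25 (r = (-1 + 2*((6 - 5)/(-5)))**2 = (-1 + 2*(-1/5*1))**2 = (-1 + 2*(-1/5))**2 = (-1 - 2/5)**2 = (-7/5)**2 = 49/25 ≈ 1.9600)
r*5 + (-3 - 4)*0 = (49/25)*5 + (-3 - 4)*0 = 49/5 - 7*0 = 49/5 + 0 = 49/5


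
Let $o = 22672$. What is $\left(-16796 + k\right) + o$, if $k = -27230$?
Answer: $-21354$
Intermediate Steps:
$\left(-16796 + k\right) + o = \left(-16796 - 27230\right) + 22672 = -44026 + 22672 = -21354$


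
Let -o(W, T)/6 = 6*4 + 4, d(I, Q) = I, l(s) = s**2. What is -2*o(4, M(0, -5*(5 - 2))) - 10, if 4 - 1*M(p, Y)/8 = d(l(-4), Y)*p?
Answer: 326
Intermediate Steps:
M(p, Y) = 32 - 128*p (M(p, Y) = 32 - 8*(-4)**2*p = 32 - 128*p)
o(W, T) = -168 (o(W, T) = -6*(6*4 + 4) = -6*(24 + 4) = -6*28 = -168)
-2*o(4, M(0, -5*(5 - 2))) - 10 = -2*(-168) - 10 = 336 - 10 = 326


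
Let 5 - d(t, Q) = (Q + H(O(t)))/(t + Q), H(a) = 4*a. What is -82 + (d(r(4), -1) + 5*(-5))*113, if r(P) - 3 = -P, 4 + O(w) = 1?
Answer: -6153/2 ≈ -3076.5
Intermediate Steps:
O(w) = -3 (O(w) = -4 + 1 = -3)
r(P) = 3 - P
d(t, Q) = 5 - (-12 + Q)/(Q + t) (d(t, Q) = 5 - (Q + 4*(-3))/(t + Q) = 5 - (Q - 12)/(Q + t) = 5 - (-12 + Q)/(Q + t))
-82 + (d(r(4), -1) + 5*(-5))*113 = -82 + ((12 + 4*(-1) + 5*(3 - 1*4))/(-1 + (3 - 1*4)) + 5*(-5))*113 = -82 + ((12 - 4 + 5*(3 - 4))/(-1 + (3 - 4)) - 25)*113 = -82 + ((12 - 4 + 5*(-1))/(-1 - 1) - 25)*113 = -82 + ((12 - 4 - 5)/(-2) - 25)*113 = -82 + (-½*3 - 25)*113 = -82 + (-3/2 - 25)*113 = -82 - 53/2*113 = -82 - 5989/2 = -6153/2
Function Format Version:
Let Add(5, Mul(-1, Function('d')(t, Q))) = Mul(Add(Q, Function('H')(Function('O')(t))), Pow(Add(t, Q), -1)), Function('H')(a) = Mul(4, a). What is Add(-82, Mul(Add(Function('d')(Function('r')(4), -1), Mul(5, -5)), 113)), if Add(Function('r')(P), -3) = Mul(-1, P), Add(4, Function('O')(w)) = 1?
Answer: Rational(-6153, 2) ≈ -3076.5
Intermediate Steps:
Function('O')(w) = -3 (Function('O')(w) = Add(-4, 1) = -3)
Function('r')(P) = Add(3, Mul(-1, P))
Function('d')(t, Q) = Add(5, Mul(-1, Pow(Add(Q, t), -1), Add(-12, Q))) (Function('d')(t, Q) = Add(5, Mul(-1, Mul(Add(Q, Mul(4, -3)), Pow(Add(t, Q), -1)))) = Add(5, Mul(-1, Mul(Add(Q, -12), Pow(Add(Q, t), -1)))) = Add(5, Mul(-1, Mul(Add(-12, Q), Pow(Add(Q, t), -1)))) = Add(5, Mul(-1, Mul(Pow(Add(Q, t), -1), Add(-12, Q)))) = Add(5, Mul(-1, Pow(Add(Q, t), -1), Add(-12, Q))))
Add(-82, Mul(Add(Function('d')(Function('r')(4), -1), Mul(5, -5)), 113)) = Add(-82, Mul(Add(Mul(Pow(Add(-1, Add(3, Mul(-1, 4))), -1), Add(12, Mul(4, -1), Mul(5, Add(3, Mul(-1, 4))))), Mul(5, -5)), 113)) = Add(-82, Mul(Add(Mul(Pow(Add(-1, Add(3, -4)), -1), Add(12, -4, Mul(5, Add(3, -4)))), -25), 113)) = Add(-82, Mul(Add(Mul(Pow(Add(-1, -1), -1), Add(12, -4, Mul(5, -1))), -25), 113)) = Add(-82, Mul(Add(Mul(Pow(-2, -1), Add(12, -4, -5)), -25), 113)) = Add(-82, Mul(Add(Mul(Rational(-1, 2), 3), -25), 113)) = Add(-82, Mul(Add(Rational(-3, 2), -25), 113)) = Add(-82, Mul(Rational(-53, 2), 113)) = Add(-82, Rational(-5989, 2)) = Rational(-6153, 2)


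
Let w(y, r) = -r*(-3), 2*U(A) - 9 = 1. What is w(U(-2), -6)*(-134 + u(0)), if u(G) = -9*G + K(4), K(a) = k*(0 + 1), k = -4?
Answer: 2484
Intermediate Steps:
U(A) = 5 (U(A) = 9/2 + (1/2)*1 = 9/2 + 1/2 = 5)
w(y, r) = 3*r
K(a) = -4 (K(a) = -4*(0 + 1) = -4*1 = -4)
u(G) = -4 - 9*G (u(G) = -9*G - 4 = -4 - 9*G)
w(U(-2), -6)*(-134 + u(0)) = (3*(-6))*(-134 + (-4 - 9*0)) = -18*(-134 + (-4 + 0)) = -18*(-134 - 4) = -18*(-138) = 2484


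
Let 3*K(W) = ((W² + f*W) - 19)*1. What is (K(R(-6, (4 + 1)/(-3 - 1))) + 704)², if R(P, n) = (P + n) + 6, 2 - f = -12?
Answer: 1104432289/2304 ≈ 4.7935e+5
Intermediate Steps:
f = 14 (f = 2 - 1*(-12) = 2 + 12 = 14)
R(P, n) = 6 + P + n
K(W) = -19/3 + W²/3 + 14*W/3 (K(W) = (((W² + 14*W) - 19)*1)/3 = ((-19 + W² + 14*W)*1)/3 = (-19 + W² + 14*W)/3 = -19/3 + W²/3 + 14*W/3)
(K(R(-6, (4 + 1)/(-3 - 1))) + 704)² = ((-19/3 + (6 - 6 + (4 + 1)/(-3 - 1))²/3 + 14*(6 - 6 + (4 + 1)/(-3 - 1))/3) + 704)² = ((-19/3 + (6 - 6 + 5/(-4))²/3 + 14*(6 - 6 + 5/(-4))/3) + 704)² = ((-19/3 + (6 - 6 + 5*(-¼))²/3 + 14*(6 - 6 + 5*(-¼))/3) + 704)² = ((-19/3 + (6 - 6 - 5/4)²/3 + 14*(6 - 6 - 5/4)/3) + 704)² = ((-19/3 + (-5/4)²/3 + (14/3)*(-5/4)) + 704)² = ((-19/3 + (⅓)*(25/16) - 35/6) + 704)² = ((-19/3 + 25/48 - 35/6) + 704)² = (-559/48 + 704)² = (33233/48)² = 1104432289/2304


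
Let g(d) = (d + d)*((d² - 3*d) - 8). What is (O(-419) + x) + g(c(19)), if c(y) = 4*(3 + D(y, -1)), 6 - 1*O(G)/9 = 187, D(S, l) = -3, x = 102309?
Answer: 100680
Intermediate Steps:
O(G) = -1629 (O(G) = 54 - 9*187 = 54 - 1683 = -1629)
c(y) = 0 (c(y) = 4*(3 - 3) = 4*0 = 0)
g(d) = 2*d*(-8 + d² - 3*d) (g(d) = (2*d)*(-8 + d² - 3*d) = 2*d*(-8 + d² - 3*d))
(O(-419) + x) + g(c(19)) = (-1629 + 102309) + 2*0*(-8 + 0² - 3*0) = 100680 + 2*0*(-8 + 0 + 0) = 100680 + 2*0*(-8) = 100680 + 0 = 100680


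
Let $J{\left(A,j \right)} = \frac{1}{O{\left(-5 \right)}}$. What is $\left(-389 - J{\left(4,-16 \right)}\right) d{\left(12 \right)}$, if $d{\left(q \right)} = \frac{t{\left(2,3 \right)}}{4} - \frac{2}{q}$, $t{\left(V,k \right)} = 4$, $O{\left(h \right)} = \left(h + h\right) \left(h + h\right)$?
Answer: $- \frac{12967}{40} \approx -324.17$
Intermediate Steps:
$O{\left(h \right)} = 4 h^{2}$ ($O{\left(h \right)} = 2 h 2 h = 4 h^{2}$)
$J{\left(A,j \right)} = \frac{1}{100}$ ($J{\left(A,j \right)} = \frac{1}{4 \left(-5\right)^{2}} = \frac{1}{4 \cdot 25} = \frac{1}{100}$)
$d{\left(q \right)} = 1 - \frac{2}{q}$ ($d{\left(q \right)} = \frac{4}{4} - \frac{2}{q} = 4 \cdot \frac{1}{4} - \frac{2}{q} = 1 - \frac{2}{q}$)
$\left(-389 - J{\left(4,-16 \right)}\right) d{\left(12 \right)} = \left(-389 - \frac{1}{100}\right) \frac{-2 + 12}{12} = \left(-389 - \frac{1}{100}\right) \frac{1}{12} \cdot 10 = \left(- \frac{38901}{100}\right) \frac{5}{6} = - \frac{12967}{40}$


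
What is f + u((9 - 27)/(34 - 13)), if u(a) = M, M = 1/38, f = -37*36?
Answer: -50615/38 ≈ -1332.0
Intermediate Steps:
f = -1332
M = 1/38 ≈ 0.026316
u(a) = 1/38
f + u((9 - 27)/(34 - 13)) = -1332 + 1/38 = -50615/38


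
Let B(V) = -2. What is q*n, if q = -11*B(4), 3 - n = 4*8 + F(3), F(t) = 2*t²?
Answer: -1034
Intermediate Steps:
n = -47 (n = 3 - (4*8 + 2*3²) = 3 - (32 + 2*9) = 3 - (32 + 18) = 3 - 1*50 = 3 - 50 = -47)
q = 22 (q = -11*(-2) = 22)
q*n = 22*(-47) = -1034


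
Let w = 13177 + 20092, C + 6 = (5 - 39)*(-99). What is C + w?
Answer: 36629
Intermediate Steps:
C = 3360 (C = -6 + (5 - 39)*(-99) = -6 - 34*(-99) = -6 + 3366 = 3360)
w = 33269
C + w = 3360 + 33269 = 36629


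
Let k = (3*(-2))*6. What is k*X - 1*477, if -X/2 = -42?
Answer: -3501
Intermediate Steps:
X = 84 (X = -2*(-42) = 84)
k = -36 (k = -6*6 = -36)
k*X - 1*477 = -36*84 - 1*477 = -3024 - 477 = -3501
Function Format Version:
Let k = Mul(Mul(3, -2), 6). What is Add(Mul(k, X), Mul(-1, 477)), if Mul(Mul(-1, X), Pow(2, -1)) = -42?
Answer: -3501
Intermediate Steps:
X = 84 (X = Mul(-2, -42) = 84)
k = -36 (k = Mul(-6, 6) = -36)
Add(Mul(k, X), Mul(-1, 477)) = Add(Mul(-36, 84), Mul(-1, 477)) = Add(-3024, -477) = -3501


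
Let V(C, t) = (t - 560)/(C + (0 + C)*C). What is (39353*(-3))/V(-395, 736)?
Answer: -9186761085/88 ≈ -1.0440e+8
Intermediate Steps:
V(C, t) = (-560 + t)/(C + C**2) (V(C, t) = (-560 + t)/(C + C*C) = (-560 + t)/(C + C**2))
(39353*(-3))/V(-395, 736) = (39353*(-3))/(((-560 + 736)/((-395)*(1 - 395)))) = -118059/((-1/395*176/(-394))) = -118059/((-1/395*(-1/394)*176)) = -118059/88/77815 = -118059*77815/88 = -9186761085/88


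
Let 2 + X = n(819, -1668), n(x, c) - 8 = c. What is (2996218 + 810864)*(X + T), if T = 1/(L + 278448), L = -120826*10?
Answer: -2941632411156845/464906 ≈ -6.3274e+9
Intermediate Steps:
n(x, c) = 8 + c
L = -1208260
X = -1662 (X = -2 + (8 - 1668) = -2 - 1660 = -1662)
T = -1/929812 (T = 1/(-1208260 + 278448) = 1/(-929812) = -1/929812 ≈ -1.0755e-6)
(2996218 + 810864)*(X + T) = (2996218 + 810864)*(-1662 - 1/929812) = 3807082*(-1545347545/929812) = -2941632411156845/464906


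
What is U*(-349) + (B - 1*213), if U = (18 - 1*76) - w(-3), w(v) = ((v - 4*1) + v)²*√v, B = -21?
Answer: 20008 + 34900*I*√3 ≈ 20008.0 + 60449.0*I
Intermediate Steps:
w(v) = √v*(-4 + 2*v)² (w(v) = ((v - 4) + v)²*√v = ((-4 + v) + v)²*√v = (-4 + 2*v)²*√v = √v*(-4 + 2*v)²)
U = -58 - 100*I*√3 (U = (18 - 1*76) - 4*√(-3)*(-2 - 3)² = (18 - 76) - 4*I*√3*(-5)² = -58 - 4*I*√3*25 = -58 - 100*I*√3 ≈ -58.0 - 173.21*I)
U*(-349) + (B - 1*213) = (-58 - 100*I*√3)*(-349) + (-21 - 1*213) = (20242 + 34900*I*√3) + (-21 - 213) = (20242 + 34900*I*√3) - 234 = 20008 + 34900*I*√3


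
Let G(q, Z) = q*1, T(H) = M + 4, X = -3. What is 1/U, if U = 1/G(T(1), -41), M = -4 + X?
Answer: -3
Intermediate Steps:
M = -7 (M = -4 - 3 = -7)
T(H) = -3 (T(H) = -7 + 4 = -3)
G(q, Z) = q
U = -⅓ (U = 1/(-3) = -⅓ ≈ -0.33333)
1/U = 1/(-⅓) = -3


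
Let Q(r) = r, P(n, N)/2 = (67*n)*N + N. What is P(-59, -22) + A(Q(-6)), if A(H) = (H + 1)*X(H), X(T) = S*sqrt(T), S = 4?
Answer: 173888 - 20*I*sqrt(6) ≈ 1.7389e+5 - 48.99*I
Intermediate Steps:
X(T) = 4*sqrt(T)
P(n, N) = 2*N + 134*N*n (P(n, N) = 2*((67*n)*N + N) = 2*(67*N*n + N) = 2*(N + 67*N*n) = 2*N + 134*N*n)
A(H) = 4*sqrt(H)*(1 + H) (A(H) = (H + 1)*(4*sqrt(H)) = (1 + H)*(4*sqrt(H)) = 4*sqrt(H)*(1 + H))
P(-59, -22) + A(Q(-6)) = 2*(-22)*(1 + 67*(-59)) + 4*sqrt(-6)*(1 - 6) = 2*(-22)*(1 - 3953) + 4*(I*sqrt(6))*(-5) = 2*(-22)*(-3952) - 20*I*sqrt(6) = 173888 - 20*I*sqrt(6)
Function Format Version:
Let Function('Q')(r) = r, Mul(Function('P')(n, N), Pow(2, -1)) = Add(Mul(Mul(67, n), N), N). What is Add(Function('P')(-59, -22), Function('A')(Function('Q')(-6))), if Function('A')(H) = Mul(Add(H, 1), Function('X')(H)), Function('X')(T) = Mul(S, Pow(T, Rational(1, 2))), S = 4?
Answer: Add(173888, Mul(-20, I, Pow(6, Rational(1, 2)))) ≈ Add(1.7389e+5, Mul(-48.990, I))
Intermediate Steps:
Function('X')(T) = Mul(4, Pow(T, Rational(1, 2)))
Function('P')(n, N) = Add(Mul(2, N), Mul(134, N, n)) (Function('P')(n, N) = Mul(2, Add(Mul(Mul(67, n), N), N)) = Mul(2, Add(Mul(67, N, n), N)) = Mul(2, Add(N, Mul(67, N, n))) = Add(Mul(2, N), Mul(134, N, n)))
Function('A')(H) = Mul(4, Pow(H, Rational(1, 2)), Add(1, H)) (Function('A')(H) = Mul(Add(H, 1), Mul(4, Pow(H, Rational(1, 2)))) = Mul(Add(1, H), Mul(4, Pow(H, Rational(1, 2)))) = Mul(4, Pow(H, Rational(1, 2)), Add(1, H)))
Add(Function('P')(-59, -22), Function('A')(Function('Q')(-6))) = Add(Mul(2, -22, Add(1, Mul(67, -59))), Mul(4, Pow(-6, Rational(1, 2)), Add(1, -6))) = Add(Mul(2, -22, Add(1, -3953)), Mul(4, Mul(I, Pow(6, Rational(1, 2))), -5)) = Add(Mul(2, -22, -3952), Mul(-20, I, Pow(6, Rational(1, 2)))) = Add(173888, Mul(-20, I, Pow(6, Rational(1, 2))))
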